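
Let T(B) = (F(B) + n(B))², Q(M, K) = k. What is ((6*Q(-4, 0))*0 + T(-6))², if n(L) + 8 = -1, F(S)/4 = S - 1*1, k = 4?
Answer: 1874161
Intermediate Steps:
F(S) = -4 + 4*S (F(S) = 4*(S - 1*1) = 4*(S - 1) = 4*(-1 + S) = -4 + 4*S)
n(L) = -9 (n(L) = -8 - 1 = -9)
Q(M, K) = 4
T(B) = (-13 + 4*B)² (T(B) = ((-4 + 4*B) - 9)² = (-13 + 4*B)²)
((6*Q(-4, 0))*0 + T(-6))² = ((6*4)*0 + (-13 + 4*(-6))²)² = (24*0 + (-13 - 24)²)² = (0 + (-37)²)² = (0 + 1369)² = 1369² = 1874161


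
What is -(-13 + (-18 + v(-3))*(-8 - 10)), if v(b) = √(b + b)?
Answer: -311 + 18*I*√6 ≈ -311.0 + 44.091*I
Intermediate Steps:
v(b) = √2*√b (v(b) = √(2*b) = √2*√b)
-(-13 + (-18 + v(-3))*(-8 - 10)) = -(-13 + (-18 + √2*√(-3))*(-8 - 10)) = -(-13 + (-18 + √2*(I*√3))*(-18)) = -(-13 + (-18 + I*√6)*(-18)) = -(-13 + (324 - 18*I*√6)) = -(311 - 18*I*√6) = -311 + 18*I*√6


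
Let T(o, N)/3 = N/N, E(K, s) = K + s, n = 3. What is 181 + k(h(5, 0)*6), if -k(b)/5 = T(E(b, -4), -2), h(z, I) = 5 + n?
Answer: 166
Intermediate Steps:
h(z, I) = 8 (h(z, I) = 5 + 3 = 8)
T(o, N) = 3 (T(o, N) = 3*(N/N) = 3*1 = 3)
k(b) = -15 (k(b) = -5*3 = -15)
181 + k(h(5, 0)*6) = 181 - 15 = 166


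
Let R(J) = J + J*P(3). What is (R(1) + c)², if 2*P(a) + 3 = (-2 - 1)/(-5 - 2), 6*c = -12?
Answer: 256/49 ≈ 5.2245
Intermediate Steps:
c = -2 (c = (⅙)*(-12) = -2)
P(a) = -9/7 (P(a) = -3/2 + ((-2 - 1)/(-5 - 2))/2 = -3/2 + (-3/(-7))/2 = -3/2 + (-3*(-⅐))/2 = -3/2 + (½)*(3/7) = -3/2 + 3/14 = -9/7)
R(J) = -2*J/7 (R(J) = J + J*(-9/7) = J - 9*J/7 = -2*J/7)
(R(1) + c)² = (-2/7*1 - 2)² = (-2/7 - 2)² = (-16/7)² = 256/49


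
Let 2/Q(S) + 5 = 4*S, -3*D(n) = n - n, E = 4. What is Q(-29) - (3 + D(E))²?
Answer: -1091/121 ≈ -9.0165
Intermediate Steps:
D(n) = 0 (D(n) = -(n - n)/3 = -⅓*0 = 0)
Q(S) = 2/(-5 + 4*S)
Q(-29) - (3 + D(E))² = 2/(-5 + 4*(-29)) - (3 + 0)² = 2/(-5 - 116) - 1*3² = 2/(-121) - 1*9 = 2*(-1/121) - 9 = -2/121 - 9 = -1091/121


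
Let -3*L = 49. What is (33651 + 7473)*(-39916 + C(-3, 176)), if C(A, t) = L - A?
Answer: -1642053904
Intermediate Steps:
L = -49/3 (L = -1/3*49 = -49/3 ≈ -16.333)
C(A, t) = -49/3 - A
(33651 + 7473)*(-39916 + C(-3, 176)) = (33651 + 7473)*(-39916 + (-49/3 - 1*(-3))) = 41124*(-39916 + (-49/3 + 3)) = 41124*(-39916 - 40/3) = 41124*(-119788/3) = -1642053904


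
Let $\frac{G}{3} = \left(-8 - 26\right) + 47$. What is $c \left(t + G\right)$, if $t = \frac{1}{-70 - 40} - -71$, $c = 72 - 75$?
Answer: $- \frac{36297}{110} \approx -329.97$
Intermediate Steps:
$c = -3$
$G = 39$ ($G = 3 \left(\left(-8 - 26\right) + 47\right) = 3 \left(-34 + 47\right) = 3 \cdot 13 = 39$)
$t = \frac{7809}{110}$ ($t = \frac{1}{-110} + 71 = - \frac{1}{110} + 71 = \frac{7809}{110} \approx 70.991$)
$c \left(t + G\right) = - 3 \left(\frac{7809}{110} + 39\right) = \left(-3\right) \frac{12099}{110} = - \frac{36297}{110}$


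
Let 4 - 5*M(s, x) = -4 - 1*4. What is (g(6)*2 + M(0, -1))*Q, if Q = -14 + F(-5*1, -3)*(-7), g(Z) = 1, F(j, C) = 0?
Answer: -308/5 ≈ -61.600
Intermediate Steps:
M(s, x) = 12/5 (M(s, x) = 4/5 - (-4 - 1*4)/5 = 4/5 - (-4 - 4)/5 = 4/5 - 1/5*(-8) = 4/5 + 8/5 = 12/5)
Q = -14 (Q = -14 + 0*(-7) = -14 + 0 = -14)
(g(6)*2 + M(0, -1))*Q = (1*2 + 12/5)*(-14) = (2 + 12/5)*(-14) = (22/5)*(-14) = -308/5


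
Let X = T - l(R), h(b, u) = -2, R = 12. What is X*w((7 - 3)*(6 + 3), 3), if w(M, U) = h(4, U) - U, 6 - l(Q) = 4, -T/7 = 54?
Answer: 1900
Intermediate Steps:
T = -378 (T = -7*54 = -378)
l(Q) = 2 (l(Q) = 6 - 1*4 = 6 - 4 = 2)
w(M, U) = -2 - U
X = -380 (X = -378 - 1*2 = -378 - 2 = -380)
X*w((7 - 3)*(6 + 3), 3) = -380*(-2 - 1*3) = -380*(-2 - 3) = -380*(-5) = 1900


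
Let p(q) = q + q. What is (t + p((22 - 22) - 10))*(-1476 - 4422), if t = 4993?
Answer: -29330754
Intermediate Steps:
p(q) = 2*q
(t + p((22 - 22) - 10))*(-1476 - 4422) = (4993 + 2*((22 - 22) - 10))*(-1476 - 4422) = (4993 + 2*(0 - 10))*(-5898) = (4993 + 2*(-10))*(-5898) = (4993 - 20)*(-5898) = 4973*(-5898) = -29330754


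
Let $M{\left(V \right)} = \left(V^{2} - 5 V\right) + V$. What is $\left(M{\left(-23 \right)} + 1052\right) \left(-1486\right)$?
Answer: $-2486078$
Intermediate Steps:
$M{\left(V \right)} = V^{2} - 4 V$
$\left(M{\left(-23 \right)} + 1052\right) \left(-1486\right) = \left(- 23 \left(-4 - 23\right) + 1052\right) \left(-1486\right) = \left(\left(-23\right) \left(-27\right) + 1052\right) \left(-1486\right) = \left(621 + 1052\right) \left(-1486\right) = 1673 \left(-1486\right) = -2486078$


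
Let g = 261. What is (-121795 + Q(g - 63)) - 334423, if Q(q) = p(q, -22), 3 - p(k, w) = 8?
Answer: -456223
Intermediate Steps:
p(k, w) = -5 (p(k, w) = 3 - 1*8 = 3 - 8 = -5)
Q(q) = -5
(-121795 + Q(g - 63)) - 334423 = (-121795 - 5) - 334423 = -121800 - 334423 = -456223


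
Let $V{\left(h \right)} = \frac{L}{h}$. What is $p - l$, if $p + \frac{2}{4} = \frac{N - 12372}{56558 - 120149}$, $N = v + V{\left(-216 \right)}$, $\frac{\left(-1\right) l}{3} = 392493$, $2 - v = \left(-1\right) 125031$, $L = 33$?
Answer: $\frac{5391138429551}{4578552} \approx 1.1775 \cdot 10^{6}$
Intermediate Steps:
$V{\left(h \right)} = \frac{33}{h}$
$v = 125033$ ($v = 2 - \left(-1\right) 125031 = 2 - -125031 = 2 + 125031 = 125033$)
$l = -1177479$ ($l = \left(-3\right) 392493 = -1177479$)
$N = \frac{9002365}{72}$ ($N = 125033 + \frac{33}{-216} = 125033 + 33 \left(- \frac{1}{216}\right) = 125033 - \frac{11}{72} = \frac{9002365}{72} \approx 1.2503 \cdot 10^{5}$)
$p = - \frac{10400857}{4578552}$ ($p = - \frac{1}{2} + \frac{\frac{9002365}{72} - 12372}{56558 - 120149} = - \frac{1}{2} + \frac{8111581}{72 \left(-63591\right)} = - \frac{1}{2} + \frac{8111581}{72} \left(- \frac{1}{63591}\right) = - \frac{1}{2} - \frac{8111581}{4578552} = - \frac{10400857}{4578552} \approx -2.2716$)
$p - l = - \frac{10400857}{4578552} - -1177479 = - \frac{10400857}{4578552} + 1177479 = \frac{5391138429551}{4578552}$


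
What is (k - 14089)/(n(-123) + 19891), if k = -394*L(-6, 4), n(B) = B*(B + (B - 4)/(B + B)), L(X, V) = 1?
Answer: -28966/69913 ≈ -0.41431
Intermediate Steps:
n(B) = B*(B + (-4 + B)/(2*B)) (n(B) = B*(B + (-4 + B)/((2*B))) = B*(B + (-4 + B)*(1/(2*B))) = B*(B + (-4 + B)/(2*B)))
k = -394 (k = -394*1 = -394)
(k - 14089)/(n(-123) + 19891) = (-394 - 14089)/((-2 + (-123)² + (½)*(-123)) + 19891) = -14483/((-2 + 15129 - 123/2) + 19891) = -14483/(30131/2 + 19891) = -14483/69913/2 = -14483*2/69913 = -28966/69913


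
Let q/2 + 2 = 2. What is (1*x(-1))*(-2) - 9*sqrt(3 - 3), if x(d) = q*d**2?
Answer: 0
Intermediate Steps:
q = 0 (q = -4 + 2*2 = -4 + 4 = 0)
x(d) = 0 (x(d) = 0*d**2 = 0)
(1*x(-1))*(-2) - 9*sqrt(3 - 3) = (1*0)*(-2) - 9*sqrt(3 - 3) = 0*(-2) - 9*sqrt(0) = 0 - 9*0 = 0 + 0 = 0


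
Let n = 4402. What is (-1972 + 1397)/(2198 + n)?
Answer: -23/264 ≈ -0.087121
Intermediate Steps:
(-1972 + 1397)/(2198 + n) = (-1972 + 1397)/(2198 + 4402) = -575/6600 = -575*1/6600 = -23/264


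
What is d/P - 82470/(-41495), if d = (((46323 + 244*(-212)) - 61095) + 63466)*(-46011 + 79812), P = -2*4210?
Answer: 425609934723/34938790 ≈ 12182.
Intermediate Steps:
P = -8420
d = -102552234 (d = (((46323 - 51728) - 61095) + 63466)*33801 = ((-5405 - 61095) + 63466)*33801 = (-66500 + 63466)*33801 = -3034*33801 = -102552234)
d/P - 82470/(-41495) = -102552234/(-8420) - 82470/(-41495) = -102552234*(-1/8420) - 82470*(-1/41495) = 51276117/4210 + 16494/8299 = 425609934723/34938790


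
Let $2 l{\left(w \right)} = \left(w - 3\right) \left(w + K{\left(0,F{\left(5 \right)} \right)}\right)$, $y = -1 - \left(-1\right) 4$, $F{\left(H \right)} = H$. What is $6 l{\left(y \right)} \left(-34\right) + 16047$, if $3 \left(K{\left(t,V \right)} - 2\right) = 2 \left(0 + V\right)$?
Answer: $16047$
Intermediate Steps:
$K{\left(t,V \right)} = 2 + \frac{2 V}{3}$ ($K{\left(t,V \right)} = 2 + \frac{2 \left(0 + V\right)}{3} = 2 + \frac{2 V}{3}$)
$y = 3$ ($y = -1 - -4 = -1 + 4 = 3$)
$l{\left(w \right)} = \frac{\left(-3 + w\right) \left(\frac{16}{3} + w\right)}{2}$ ($l{\left(w \right)} = \frac{\left(w - 3\right) \left(w + \left(2 + \frac{2}{3} \cdot 5\right)\right)}{2} = \frac{\left(-3 + w\right) \left(w + \left(2 + \frac{10}{3}\right)\right)}{2} = \frac{\left(-3 + w\right) \left(w + \frac{16}{3}\right)}{2} = \frac{\left(-3 + w\right) \left(\frac{16}{3} + w\right)}{2}$)
$6 l{\left(y \right)} \left(-34\right) + 16047 = 6 \left(-8 + \frac{3^{2}}{2} + \frac{7}{6} \cdot 3\right) \left(-34\right) + 16047 = 6 \left(-8 + \frac{1}{2} \cdot 9 + \frac{7}{2}\right) \left(-34\right) + 16047 = 6 \left(-8 + \frac{9}{2} + \frac{7}{2}\right) \left(-34\right) + 16047 = 6 \cdot 0 \left(-34\right) + 16047 = 0 \left(-34\right) + 16047 = 0 + 16047 = 16047$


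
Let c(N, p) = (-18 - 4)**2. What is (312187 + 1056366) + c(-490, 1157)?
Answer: 1369037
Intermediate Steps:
c(N, p) = 484 (c(N, p) = (-22)**2 = 484)
(312187 + 1056366) + c(-490, 1157) = (312187 + 1056366) + 484 = 1368553 + 484 = 1369037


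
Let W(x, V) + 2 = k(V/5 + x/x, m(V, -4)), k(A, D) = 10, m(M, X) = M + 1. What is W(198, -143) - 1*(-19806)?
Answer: 19814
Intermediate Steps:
m(M, X) = 1 + M
W(x, V) = 8 (W(x, V) = -2 + 10 = 8)
W(198, -143) - 1*(-19806) = 8 - 1*(-19806) = 8 + 19806 = 19814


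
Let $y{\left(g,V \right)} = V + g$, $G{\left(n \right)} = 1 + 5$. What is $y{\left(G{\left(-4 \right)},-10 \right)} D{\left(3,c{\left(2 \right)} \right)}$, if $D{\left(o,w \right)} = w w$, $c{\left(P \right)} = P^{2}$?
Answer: $-64$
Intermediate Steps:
$G{\left(n \right)} = 6$
$D{\left(o,w \right)} = w^{2}$
$y{\left(G{\left(-4 \right)},-10 \right)} D{\left(3,c{\left(2 \right)} \right)} = \left(-10 + 6\right) \left(2^{2}\right)^{2} = - 4 \cdot 4^{2} = \left(-4\right) 16 = -64$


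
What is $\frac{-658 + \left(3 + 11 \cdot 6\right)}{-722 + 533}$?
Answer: $\frac{589}{189} \approx 3.1164$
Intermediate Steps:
$\frac{-658 + \left(3 + 11 \cdot 6\right)}{-722 + 533} = \frac{-658 + \left(3 + 66\right)}{-189} = \left(-658 + 69\right) \left(- \frac{1}{189}\right) = \left(-589\right) \left(- \frac{1}{189}\right) = \frac{589}{189}$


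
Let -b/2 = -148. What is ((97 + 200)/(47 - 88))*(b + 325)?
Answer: -184437/41 ≈ -4498.5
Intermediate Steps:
b = 296 (b = -2*(-148) = 296)
((97 + 200)/(47 - 88))*(b + 325) = ((97 + 200)/(47 - 88))*(296 + 325) = (297/(-41))*621 = (297*(-1/41))*621 = -297/41*621 = -184437/41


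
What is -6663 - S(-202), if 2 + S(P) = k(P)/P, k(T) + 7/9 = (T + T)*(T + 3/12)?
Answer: -5688071/909 ≈ -6257.5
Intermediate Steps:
k(T) = -7/9 + 2*T*(¼ + T) (k(T) = -7/9 + (T + T)*(T + 3/12) = -7/9 + (2*T)*(T + 3*(1/12)) = -7/9 + (2*T)*(T + ¼) = -7/9 + (2*T)*(¼ + T) = -7/9 + 2*T*(¼ + T))
S(P) = -2 + (-7/9 + P/2 + 2*P²)/P
-6663 - S(-202) = -6663 - (-3/2 + 2*(-202) - 7/9/(-202)) = -6663 - (-3/2 - 404 - 7/9*(-1/202)) = -6663 - (-3/2 - 404 + 7/1818) = -6663 - 1*(-368596/909) = -6663 + 368596/909 = -5688071/909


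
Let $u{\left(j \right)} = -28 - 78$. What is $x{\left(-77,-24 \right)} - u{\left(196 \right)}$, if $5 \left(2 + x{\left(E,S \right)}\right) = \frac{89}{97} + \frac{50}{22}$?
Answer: $\frac{558244}{5335} \approx 104.64$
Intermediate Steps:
$x{\left(E,S \right)} = - \frac{7266}{5335}$ ($x{\left(E,S \right)} = -2 + \frac{\frac{89}{97} + \frac{50}{22}}{5} = -2 + \frac{89 \cdot \frac{1}{97} + 50 \cdot \frac{1}{22}}{5} = -2 + \frac{\frac{89}{97} + \frac{25}{11}}{5} = -2 + \frac{1}{5} \cdot \frac{3404}{1067} = -2 + \frac{3404}{5335} = - \frac{7266}{5335}$)
$u{\left(j \right)} = -106$ ($u{\left(j \right)} = -28 - 78 = -106$)
$x{\left(-77,-24 \right)} - u{\left(196 \right)} = - \frac{7266}{5335} - -106 = - \frac{7266}{5335} + 106 = \frac{558244}{5335}$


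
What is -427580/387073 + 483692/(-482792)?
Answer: -98414079219/46718936954 ≈ -2.1065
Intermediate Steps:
-427580/387073 + 483692/(-482792) = -427580*1/387073 + 483692*(-1/482792) = -427580/387073 - 120923/120698 = -98414079219/46718936954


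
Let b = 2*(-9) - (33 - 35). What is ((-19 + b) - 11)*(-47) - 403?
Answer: 1759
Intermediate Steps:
b = -16 (b = -18 - 1*(-2) = -18 + 2 = -16)
((-19 + b) - 11)*(-47) - 403 = ((-19 - 16) - 11)*(-47) - 403 = (-35 - 11)*(-47) - 403 = -46*(-47) - 403 = 2162 - 403 = 1759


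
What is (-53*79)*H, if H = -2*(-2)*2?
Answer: -33496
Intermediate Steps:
H = 8 (H = 4*2 = 8)
(-53*79)*H = -53*79*8 = -4187*8 = -33496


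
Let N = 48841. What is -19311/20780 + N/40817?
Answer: 13335229/49892780 ≈ 0.26728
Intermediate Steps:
-19311/20780 + N/40817 = -19311/20780 + 48841/40817 = -19311*1/20780 + 48841*(1/40817) = -19311/20780 + 2873/2401 = 13335229/49892780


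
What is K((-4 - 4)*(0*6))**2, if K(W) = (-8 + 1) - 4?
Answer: 121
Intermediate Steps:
K(W) = -11 (K(W) = -7 - 4 = -11)
K((-4 - 4)*(0*6))**2 = (-11)**2 = 121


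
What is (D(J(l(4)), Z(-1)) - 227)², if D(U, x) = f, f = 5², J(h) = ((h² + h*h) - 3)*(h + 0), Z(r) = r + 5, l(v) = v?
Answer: 40804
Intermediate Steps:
Z(r) = 5 + r
J(h) = h*(-3 + 2*h²) (J(h) = ((h² + h²) - 3)*h = (2*h² - 3)*h = (-3 + 2*h²)*h = h*(-3 + 2*h²))
f = 25
D(U, x) = 25
(D(J(l(4)), Z(-1)) - 227)² = (25 - 227)² = (-202)² = 40804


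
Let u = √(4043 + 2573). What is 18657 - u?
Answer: 18657 - 2*√1654 ≈ 18576.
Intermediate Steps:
u = 2*√1654 (u = √6616 = 2*√1654 ≈ 81.339)
18657 - u = 18657 - 2*√1654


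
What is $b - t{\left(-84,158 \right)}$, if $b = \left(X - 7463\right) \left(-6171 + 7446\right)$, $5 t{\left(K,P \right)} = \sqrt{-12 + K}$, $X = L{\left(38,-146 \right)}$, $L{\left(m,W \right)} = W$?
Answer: $-9701475 - \frac{4 i \sqrt{6}}{5} \approx -9.7015 \cdot 10^{6} - 1.9596 i$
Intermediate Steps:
$X = -146$
$t{\left(K,P \right)} = \frac{\sqrt{-12 + K}}{5}$
$b = -9701475$ ($b = \left(-146 - 7463\right) \left(-6171 + 7446\right) = \left(-7609\right) 1275 = -9701475$)
$b - t{\left(-84,158 \right)} = -9701475 - \frac{\sqrt{-12 - 84}}{5} = -9701475 - \frac{\sqrt{-96}}{5} = -9701475 - \frac{4 i \sqrt{6}}{5}$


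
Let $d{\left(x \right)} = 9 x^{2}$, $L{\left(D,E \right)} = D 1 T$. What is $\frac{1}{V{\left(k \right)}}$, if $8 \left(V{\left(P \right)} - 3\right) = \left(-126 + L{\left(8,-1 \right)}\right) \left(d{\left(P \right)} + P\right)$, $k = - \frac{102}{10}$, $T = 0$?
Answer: $- \frac{50}{729201} \approx -6.8568 \cdot 10^{-5}$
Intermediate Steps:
$L{\left(D,E \right)} = 0$ ($L{\left(D,E \right)} = D 1 \cdot 0 = D 0 = 0$)
$k = - \frac{51}{5}$ ($k = \left(-102\right) \frac{1}{10} = - \frac{51}{5} \approx -10.2$)
$V{\left(P \right)} = 3 - \frac{567 P^{2}}{4} - \frac{63 P}{4}$ ($V{\left(P \right)} = 3 + \frac{\left(-126 + 0\right) \left(9 P^{2} + P\right)}{8} = 3 + \frac{\left(-126\right) \left(P + 9 P^{2}\right)}{8} = 3 + \frac{- 1134 P^{2} - 126 P}{8} = 3 - \left(\frac{63 P}{4} + \frac{567 P^{2}}{4}\right) = 3 - \frac{567 P^{2}}{4} - \frac{63 P}{4}$)
$\frac{1}{V{\left(k \right)}} = \frac{1}{3 - \frac{567 \left(- \frac{51}{5}\right)^{2}}{4} - - \frac{3213}{20}} = \frac{1}{3 - \frac{1474767}{100} + \frac{3213}{20}} = \frac{1}{- \frac{729201}{50}} = - \frac{50}{729201}$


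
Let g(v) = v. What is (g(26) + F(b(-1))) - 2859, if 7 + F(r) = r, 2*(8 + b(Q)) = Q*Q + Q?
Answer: -2848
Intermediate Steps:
b(Q) = -8 + Q/2 + Q²/2 (b(Q) = -8 + (Q*Q + Q)/2 = -8 + (Q² + Q)/2 = -8 + (Q + Q²)/2 = -8 + (Q/2 + Q²/2) = -8 + Q/2 + Q²/2)
F(r) = -7 + r
(g(26) + F(b(-1))) - 2859 = (26 + (-7 + (-8 + (½)*(-1) + (½)*(-1)²))) - 2859 = (26 + (-7 + (-8 - ½ + (½)*1))) - 2859 = (26 + (-7 + (-8 - ½ + ½))) - 2859 = (26 + (-7 - 8)) - 2859 = (26 - 15) - 2859 = 11 - 2859 = -2848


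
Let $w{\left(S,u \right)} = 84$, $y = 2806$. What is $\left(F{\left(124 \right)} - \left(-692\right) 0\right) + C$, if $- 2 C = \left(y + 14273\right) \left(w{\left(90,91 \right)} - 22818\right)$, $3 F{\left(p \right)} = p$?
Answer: $\frac{582411103}{3} \approx 1.9414 \cdot 10^{8}$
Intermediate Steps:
$F{\left(p \right)} = \frac{p}{3}$
$C = 194136993$ ($C = - \frac{\left(2806 + 14273\right) \left(84 - 22818\right)}{2} = - \frac{17079 \left(-22734\right)}{2} = \left(- \frac{1}{2}\right) \left(-388273986\right) = 194136993$)
$\left(F{\left(124 \right)} - \left(-692\right) 0\right) + C = \left(\frac{1}{3} \cdot 124 - \left(-692\right) 0\right) + 194136993 = \left(\frac{124}{3} - 0\right) + 194136993 = \left(\frac{124}{3} + 0\right) + 194136993 = \frac{124}{3} + 194136993 = \frac{582411103}{3}$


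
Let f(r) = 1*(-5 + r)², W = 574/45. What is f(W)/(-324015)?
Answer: -121801/656130375 ≈ -0.00018564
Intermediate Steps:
W = 574/45 (W = 574*(1/45) = 574/45 ≈ 12.756)
f(r) = (-5 + r)²
f(W)/(-324015) = (-5 + 574/45)²/(-324015) = (349/45)²*(-1/324015) = (121801/2025)*(-1/324015) = -121801/656130375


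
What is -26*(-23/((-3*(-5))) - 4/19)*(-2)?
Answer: -25844/285 ≈ -90.681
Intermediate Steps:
-26*(-23/((-3*(-5))) - 4/19)*(-2) = -26*(-23/15 - 4*1/19)*(-2) = -26*(-23*1/15 - 4/19)*(-2) = -26*(-23/15 - 4/19)*(-2) = -26*(-497/285)*(-2) = (12922/285)*(-2) = -25844/285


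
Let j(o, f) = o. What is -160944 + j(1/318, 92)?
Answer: -51180191/318 ≈ -1.6094e+5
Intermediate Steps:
-160944 + j(1/318, 92) = -160944 + 1/318 = -51180191/318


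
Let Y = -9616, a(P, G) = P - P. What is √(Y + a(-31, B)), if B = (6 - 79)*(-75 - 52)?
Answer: 4*I*√601 ≈ 98.061*I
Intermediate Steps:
B = 9271 (B = -73*(-127) = 9271)
a(P, G) = 0
√(Y + a(-31, B)) = √(-9616 + 0) = √(-9616) = 4*I*√601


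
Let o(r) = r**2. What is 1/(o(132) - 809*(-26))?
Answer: 1/38458 ≈ 2.6002e-5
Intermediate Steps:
1/(o(132) - 809*(-26)) = 1/(132**2 - 809*(-26)) = 1/(17424 - 1*(-21034)) = 1/(17424 + 21034) = 1/38458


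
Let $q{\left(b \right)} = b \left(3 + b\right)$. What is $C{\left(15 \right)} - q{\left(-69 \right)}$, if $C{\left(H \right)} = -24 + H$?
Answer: $-4563$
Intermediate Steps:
$C{\left(15 \right)} - q{\left(-69 \right)} = \left(-24 + 15\right) - - 69 \left(3 - 69\right) = -9 - \left(-69\right) \left(-66\right) = -9 - 4554 = -4563$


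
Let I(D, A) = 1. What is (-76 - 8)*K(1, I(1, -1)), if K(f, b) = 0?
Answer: 0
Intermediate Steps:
(-76 - 8)*K(1, I(1, -1)) = (-76 - 8)*0 = -84*0 = 0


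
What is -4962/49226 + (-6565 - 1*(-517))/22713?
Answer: -68403459/186345023 ≈ -0.36708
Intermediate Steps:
-4962/49226 + (-6565 - 1*(-517))/22713 = -4962*1/49226 + (-6565 + 517)*(1/22713) = -2481/24613 - 6048*1/22713 = -2481/24613 - 2016/7571 = -68403459/186345023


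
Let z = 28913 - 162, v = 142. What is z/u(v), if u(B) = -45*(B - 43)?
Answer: -28751/4455 ≈ -6.4536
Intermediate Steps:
u(B) = 1935 - 45*B (u(B) = -45*(-43 + B) = 1935 - 45*B)
z = 28751
z/u(v) = 28751/(1935 - 45*142) = 28751/(1935 - 6390) = 28751/(-4455) = 28751*(-1/4455) = -28751/4455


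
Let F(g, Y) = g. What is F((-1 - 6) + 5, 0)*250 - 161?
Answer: -661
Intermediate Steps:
F((-1 - 6) + 5, 0)*250 - 161 = ((-1 - 6) + 5)*250 - 161 = (-7 + 5)*250 - 161 = -2*250 - 161 = -500 - 161 = -661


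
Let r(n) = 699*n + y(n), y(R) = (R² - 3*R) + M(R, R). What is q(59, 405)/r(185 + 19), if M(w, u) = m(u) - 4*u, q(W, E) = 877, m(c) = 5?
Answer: 877/182789 ≈ 0.0047979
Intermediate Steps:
M(w, u) = 5 - 4*u
y(R) = 5 + R² - 7*R (y(R) = (R² - 3*R) + (5 - 4*R) = 5 + R² - 7*R)
r(n) = 5 + n² + 692*n (r(n) = 699*n + (5 + n² - 7*n) = 5 + n² + 692*n)
q(59, 405)/r(185 + 19) = 877/(5 + (185 + 19)² + 692*(185 + 19)) = 877/(5 + 204² + 692*204) = 877/(5 + 41616 + 141168) = 877/182789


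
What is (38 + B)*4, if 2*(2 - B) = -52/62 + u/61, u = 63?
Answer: 301826/1891 ≈ 159.61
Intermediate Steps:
B = 7197/3782 (B = 2 - (-52/62 + 63/61)/2 = 2 - (-52*1/62 + 63*(1/61))/2 = 2 - (-26/31 + 63/61)/2 = 2 - ½*367/1891 = 2 - 367/3782 = 7197/3782 ≈ 1.9030)
(38 + B)*4 = (38 + 7197/3782)*4 = (150913/3782)*4 = 301826/1891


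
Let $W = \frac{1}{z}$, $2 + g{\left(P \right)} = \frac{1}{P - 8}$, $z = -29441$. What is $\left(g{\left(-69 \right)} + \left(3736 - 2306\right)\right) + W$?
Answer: $\frac{3237185078}{2266957} \approx 1428.0$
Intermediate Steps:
$g{\left(P \right)} = -2 + \frac{1}{-8 + P}$ ($g{\left(P \right)} = -2 + \frac{1}{P - 8} = -2 + \frac{1}{-8 + P}$)
$W = - \frac{1}{29441}$ ($W = \frac{1}{-29441} = - \frac{1}{29441} \approx -3.3966 \cdot 10^{-5}$)
$\left(g{\left(-69 \right)} + \left(3736 - 2306\right)\right) + W = \left(\frac{17 - -138}{-8 - 69} + \left(3736 - 2306\right)\right) - \frac{1}{29441} = \left(\frac{17 + 138}{-77} + 1430\right) - \frac{1}{29441} = \left(\left(- \frac{1}{77}\right) 155 + 1430\right) - \frac{1}{29441} = \left(- \frac{155}{77} + 1430\right) - \frac{1}{29441} = \frac{109955}{77} - \frac{1}{29441} = \frac{3237185078}{2266957}$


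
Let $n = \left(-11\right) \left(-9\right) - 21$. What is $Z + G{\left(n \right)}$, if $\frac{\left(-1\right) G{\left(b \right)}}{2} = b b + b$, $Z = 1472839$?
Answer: $1460515$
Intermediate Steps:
$n = 78$ ($n = 99 - 21 = 78$)
$G{\left(b \right)} = - 2 b - 2 b^{2}$ ($G{\left(b \right)} = - 2 \left(b b + b\right) = - 2 \left(b^{2} + b\right) = - 2 \left(b + b^{2}\right) = - 2 b - 2 b^{2}$)
$Z + G{\left(n \right)} = 1472839 - 156 \left(1 + 78\right) = 1472839 - 156 \cdot 79 = 1472839 - 12324 = 1460515$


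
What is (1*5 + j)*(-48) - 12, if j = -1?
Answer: -204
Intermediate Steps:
(1*5 + j)*(-48) - 12 = (1*5 - 1)*(-48) - 12 = (5 - 1)*(-48) - 12 = 4*(-48) - 12 = -192 - 12 = -204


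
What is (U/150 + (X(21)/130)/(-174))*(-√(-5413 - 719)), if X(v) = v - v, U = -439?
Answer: 439*I*√1533/75 ≈ 229.18*I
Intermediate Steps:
X(v) = 0
(U/150 + (X(21)/130)/(-174))*(-√(-5413 - 719)) = (-439/150 + (0/130)/(-174))*(-√(-5413 - 719)) = (-439*1/150 + (0*(1/130))*(-1/174))*(-√(-6132)) = (-439/150 + 0*(-1/174))*(-2*I*√1533) = (-439/150 + 0)*(-2*I*√1533) = -(-439)*I*√1533/75 = 439*I*√1533/75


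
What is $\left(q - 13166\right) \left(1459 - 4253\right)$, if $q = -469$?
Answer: $38096190$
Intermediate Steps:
$\left(q - 13166\right) \left(1459 - 4253\right) = \left(-469 - 13166\right) \left(1459 - 4253\right) = \left(-13635\right) \left(-2794\right) = 38096190$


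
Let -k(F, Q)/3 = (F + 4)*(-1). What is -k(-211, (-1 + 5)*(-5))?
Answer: 621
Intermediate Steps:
k(F, Q) = 12 + 3*F (k(F, Q) = -3*(F + 4)*(-1) = -3*(4 + F)*(-1) = -3*(-4 - F) = 12 + 3*F)
-k(-211, (-1 + 5)*(-5)) = -(12 + 3*(-211)) = -(12 - 633) = -1*(-621) = 621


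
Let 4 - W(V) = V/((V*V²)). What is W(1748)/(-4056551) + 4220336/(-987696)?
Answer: -9056486438945509/2119512134946384 ≈ -4.2729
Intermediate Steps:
W(V) = 4 - 1/V² (W(V) = 4 - V/(V*V²) = 4 - V/(V³) = 4 - V/V³ = 4 - 1/V²)
W(1748)/(-4056551) + 4220336/(-987696) = (4 - 1/1748²)/(-4056551) + 4220336/(-987696) = (4 - 1*1/3055504)*(-1/4056551) + 4220336*(-1/987696) = (4 - 1/3055504)*(-1/4056551) - 263771/61731 = (12222015/3055504)*(-1/4056551) - 263771/61731 = -12222015/12394807806704 - 263771/61731 = -9056486438945509/2119512134946384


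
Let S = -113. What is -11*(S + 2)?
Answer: 1221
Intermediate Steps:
-11*(S + 2) = -11*(-113 + 2) = -11*(-111) = 1221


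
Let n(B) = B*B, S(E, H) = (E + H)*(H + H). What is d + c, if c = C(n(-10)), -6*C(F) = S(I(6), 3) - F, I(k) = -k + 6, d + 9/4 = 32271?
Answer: 387389/12 ≈ 32282.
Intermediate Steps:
d = 129075/4 (d = -9/4 + 32271 = 129075/4 ≈ 32269.)
I(k) = 6 - k
S(E, H) = 2*H*(E + H) (S(E, H) = (E + H)*(2*H) = 2*H*(E + H))
n(B) = B²
C(F) = -3 + F/6 (C(F) = -(2*3*((6 - 1*6) + 3) - F)/6 = -(2*3*((6 - 6) + 3) - F)/6 = -(2*3*(0 + 3) - F)/6 = -(2*3*3 - F)/6 = -(18 - F)/6 = -3 + F/6)
c = 41/3 (c = -3 + (⅙)*(-10)² = -3 + (⅙)*100 = -3 + 50/3 = 41/3 ≈ 13.667)
d + c = 129075/4 + 41/3 = 387389/12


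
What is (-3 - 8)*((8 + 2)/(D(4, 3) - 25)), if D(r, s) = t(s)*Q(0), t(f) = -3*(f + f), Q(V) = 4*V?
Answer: 22/5 ≈ 4.4000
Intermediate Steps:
t(f) = -6*f
D(r, s) = 0 (D(r, s) = (-6*s)*(4*0) = -6*s*0 = 0)
(-3 - 8)*((8 + 2)/(D(4, 3) - 25)) = (-3 - 8)*((8 + 2)/(0 - 25)) = -110/(-25) = -110*(-1)/25 = -11*(-⅖) = 22/5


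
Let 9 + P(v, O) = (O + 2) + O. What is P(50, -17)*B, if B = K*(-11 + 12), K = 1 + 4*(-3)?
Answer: 451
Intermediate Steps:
P(v, O) = -7 + 2*O (P(v, O) = -9 + ((O + 2) + O) = -9 + ((2 + O) + O) = -9 + (2 + 2*O) = -7 + 2*O)
K = -11 (K = 1 - 12 = -11)
B = -11 (B = -11*(-11 + 12) = -11*1 = -11)
P(50, -17)*B = (-7 + 2*(-17))*(-11) = (-7 - 34)*(-11) = -41*(-11) = 451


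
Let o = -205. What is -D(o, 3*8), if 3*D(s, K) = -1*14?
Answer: 14/3 ≈ 4.6667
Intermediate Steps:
D(s, K) = -14/3 (D(s, K) = (-1*14)/3 = (⅓)*(-14) = -14/3)
-D(o, 3*8) = -1*(-14/3) = 14/3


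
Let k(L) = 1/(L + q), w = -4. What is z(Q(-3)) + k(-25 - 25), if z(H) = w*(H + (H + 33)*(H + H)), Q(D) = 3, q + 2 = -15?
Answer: -58693/67 ≈ -876.01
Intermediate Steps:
q = -17 (q = -2 - 15 = -17)
z(H) = -4*H - 8*H*(33 + H) (z(H) = -4*(H + (H + 33)*(H + H)) = -4*(H + (33 + H)*(2*H)) = -4*(H + 2*H*(33 + H)) = -4*H - 8*H*(33 + H))
k(L) = 1/(-17 + L) (k(L) = 1/(L - 17) = 1/(-17 + L))
z(Q(-3)) + k(-25 - 25) = -4*3*(67 + 2*3) + 1/(-17 + (-25 - 25)) = -4*3*(67 + 6) + 1/(-17 - 50) = -4*3*73 + 1/(-67) = -876 - 1/67 = -58693/67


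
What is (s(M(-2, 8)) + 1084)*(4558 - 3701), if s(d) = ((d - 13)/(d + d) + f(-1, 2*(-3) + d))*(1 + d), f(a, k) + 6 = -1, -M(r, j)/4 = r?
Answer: 13961387/16 ≈ 8.7259e+5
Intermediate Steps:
M(r, j) = -4*r
f(a, k) = -7 (f(a, k) = -6 - 1 = -7)
s(d) = (1 + d)*(-7 + (-13 + d)/(2*d)) (s(d) = ((d - 13)/(d + d) - 7)*(1 + d) = ((-13 + d)/((2*d)) - 7)*(1 + d) = ((-13 + d)*(1/(2*d)) - 7)*(1 + d) = ((-13 + d)/(2*d) - 7)*(1 + d) = (-7 + (-13 + d)/(2*d))*(1 + d) = (1 + d)*(-7 + (-13 + d)/(2*d)))
(s(M(-2, 8)) + 1084)*(4558 - 3701) = (13*(-1 + (-4*(-2))*(-2 - (-4)*(-2)))/(2*((-4*(-2)))) + 1084)*(4558 - 3701) = ((13/2)*(-1 + 8*(-2 - 1*8))/8 + 1084)*857 = ((13/2)*(1/8)*(-1 + 8*(-2 - 8)) + 1084)*857 = ((13/2)*(1/8)*(-1 + 8*(-10)) + 1084)*857 = ((13/2)*(1/8)*(-1 - 80) + 1084)*857 = ((13/2)*(1/8)*(-81) + 1084)*857 = (-1053/16 + 1084)*857 = (16291/16)*857 = 13961387/16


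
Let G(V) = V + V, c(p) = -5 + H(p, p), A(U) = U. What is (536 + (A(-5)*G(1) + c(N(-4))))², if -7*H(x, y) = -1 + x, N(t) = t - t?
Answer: 13307904/49 ≈ 2.7159e+5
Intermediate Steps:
N(t) = 0
H(x, y) = ⅐ - x/7 (H(x, y) = -(-1 + x)/7 = ⅐ - x/7)
c(p) = -34/7 - p/7 (c(p) = -5 + (⅐ - p/7) = -34/7 - p/7)
G(V) = 2*V
(536 + (A(-5)*G(1) + c(N(-4))))² = (536 + (-10 + (-34/7 - ⅐*0)))² = (536 + (-5*2 + (-34/7 + 0)))² = (536 + (-10 - 34/7))² = (536 - 104/7)² = (3648/7)² = 13307904/49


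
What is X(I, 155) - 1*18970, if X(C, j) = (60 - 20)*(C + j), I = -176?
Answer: -19810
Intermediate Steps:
X(C, j) = 40*C + 40*j (X(C, j) = 40*(C + j) = 40*C + 40*j)
X(I, 155) - 1*18970 = (40*(-176) + 40*155) - 1*18970 = (-7040 + 6200) - 18970 = -840 - 18970 = -19810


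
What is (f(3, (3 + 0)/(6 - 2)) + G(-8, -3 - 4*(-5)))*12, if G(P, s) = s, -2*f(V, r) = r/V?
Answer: 405/2 ≈ 202.50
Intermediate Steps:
f(V, r) = -r/(2*V)
(f(3, (3 + 0)/(6 - 2)) + G(-8, -3 - 4*(-5)))*12 = (-1/2*(3 + 0)/(6 - 2)/3 + (-3 - 4*(-5)))*12 = (-1/2*3/4*1/3 + (-3 + 20))*12 = (-1/2*3*(1/4)*1/3 + 17)*12 = (-1/2*3/4*1/3 + 17)*12 = (-1/8 + 17)*12 = (135/8)*12 = 405/2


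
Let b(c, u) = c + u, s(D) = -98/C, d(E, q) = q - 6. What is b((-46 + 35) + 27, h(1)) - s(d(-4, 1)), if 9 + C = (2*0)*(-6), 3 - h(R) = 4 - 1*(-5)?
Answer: -8/9 ≈ -0.88889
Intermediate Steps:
d(E, q) = -6 + q
h(R) = -6 (h(R) = 3 - (4 - 1*(-5)) = 3 - (4 + 5) = 3 - 1*9 = 3 - 9 = -6)
C = -9 (C = -9 + (2*0)*(-6) = -9 + 0*(-6) = -9 + 0 = -9)
s(D) = 98/9 (s(D) = -98/(-9) = -98*(-⅑) = 98/9)
b((-46 + 35) + 27, h(1)) - s(d(-4, 1)) = (((-46 + 35) + 27) - 6) - 1*98/9 = ((-11 + 27) - 6) - 98/9 = (16 - 6) - 98/9 = 10 - 98/9 = -8/9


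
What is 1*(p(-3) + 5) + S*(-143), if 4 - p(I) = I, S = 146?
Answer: -20866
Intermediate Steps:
p(I) = 4 - I
1*(p(-3) + 5) + S*(-143) = 1*((4 - 1*(-3)) + 5) + 146*(-143) = 1*((4 + 3) + 5) - 20878 = 1*(7 + 5) - 20878 = 1*12 - 20878 = 12 - 20878 = -20866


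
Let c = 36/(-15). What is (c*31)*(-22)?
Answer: 8184/5 ≈ 1636.8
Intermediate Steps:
c = -12/5 (c = 36*(-1/15) = -12/5 ≈ -2.4000)
(c*31)*(-22) = -12/5*31*(-22) = -372/5*(-22) = 8184/5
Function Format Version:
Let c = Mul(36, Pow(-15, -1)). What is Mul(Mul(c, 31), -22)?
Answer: Rational(8184, 5) ≈ 1636.8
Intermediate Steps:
c = Rational(-12, 5) (c = Mul(36, Rational(-1, 15)) = Rational(-12, 5) ≈ -2.4000)
Mul(Mul(c, 31), -22) = Mul(Mul(Rational(-12, 5), 31), -22) = Mul(Rational(-372, 5), -22) = Rational(8184, 5)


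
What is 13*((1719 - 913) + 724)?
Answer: 19890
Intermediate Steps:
13*((1719 - 913) + 724) = 13*(806 + 724) = 13*1530 = 19890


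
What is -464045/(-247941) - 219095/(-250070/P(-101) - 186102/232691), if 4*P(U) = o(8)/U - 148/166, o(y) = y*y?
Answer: 371910551655088399645/241890304257784713294 ≈ 1.5375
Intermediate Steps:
o(y) = y²
P(U) = -37/166 + 16/U (P(U) = (8²/U - 148/166)/4 = (64/U - 148*1/166)/4 = (64/U - 74/83)/4 = (-74/83 + 64/U)/4 = -37/166 + 16/U)
-464045/(-247941) - 219095/(-250070/P(-101) - 186102/232691) = -464045/(-247941) - 219095/(-250070/(-37/166 + 16/(-101)) - 186102/232691) = -464045*(-1/247941) - 219095/(-250070/(-37/166 + 16*(-1/101)) - 186102*1/232691) = 464045/247941 - 219095/(-250070/(-37/166 - 16/101) - 186102/232691) = 464045/247941 - 219095/(-250070/(-6393/16766) - 186102/232691) = 464045/247941 - 219095/(-250070*(-16766/6393) - 186102/232691) = 464045/247941 - 219095/(4192673620/6393 - 186102/232691) = 464045/247941 - 219095/975596227561334/1487593563 = 464045/247941 - 219095*1487593563/975596227561334 = 464045/247941 - 325924311685485/975596227561334 = 371910551655088399645/241890304257784713294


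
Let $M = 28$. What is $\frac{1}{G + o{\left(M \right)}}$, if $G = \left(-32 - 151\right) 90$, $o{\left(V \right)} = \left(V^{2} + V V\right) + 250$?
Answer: $- \frac{1}{14652} \approx -6.825 \cdot 10^{-5}$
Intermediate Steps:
$o{\left(V \right)} = 250 + 2 V^{2}$ ($o{\left(V \right)} = \left(V^{2} + V^{2}\right) + 250 = 2 V^{2} + 250 = 250 + 2 V^{2}$)
$G = -16470$ ($G = \left(-183\right) 90 = -16470$)
$\frac{1}{G + o{\left(M \right)}} = \frac{1}{-16470 + \left(250 + 2 \cdot 28^{2}\right)} = \frac{1}{-16470 + \left(250 + 2 \cdot 784\right)} = \frac{1}{-16470 + \left(250 + 1568\right)} = \frac{1}{-16470 + 1818} = \frac{1}{-14652} = - \frac{1}{14652}$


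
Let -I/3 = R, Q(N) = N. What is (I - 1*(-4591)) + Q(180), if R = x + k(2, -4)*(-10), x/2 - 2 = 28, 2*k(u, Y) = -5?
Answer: 4516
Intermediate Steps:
k(u, Y) = -5/2 (k(u, Y) = (1/2)*(-5) = -5/2)
x = 60 (x = 4 + 2*28 = 4 + 56 = 60)
R = 85 (R = 60 - 5/2*(-10) = 60 + 25 = 85)
I = -255 (I = -3*85 = -255)
(I - 1*(-4591)) + Q(180) = (-255 - 1*(-4591)) + 180 = (-255 + 4591) + 180 = 4336 + 180 = 4516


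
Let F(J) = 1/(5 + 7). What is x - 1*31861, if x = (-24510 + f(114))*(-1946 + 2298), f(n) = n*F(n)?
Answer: -8656037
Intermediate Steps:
F(J) = 1/12
f(n) = n/12 (f(n) = n*(1/12) = n/12)
x = -8624176 (x = (-24510 + (1/12)*114)*(-1946 + 2298) = (-24510 + 19/2)*352 = -49001/2*352 = -8624176)
x - 1*31861 = -8624176 - 1*31861 = -8624176 - 31861 = -8656037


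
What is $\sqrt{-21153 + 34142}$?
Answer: $\sqrt{12989} \approx 113.97$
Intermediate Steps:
$\sqrt{-21153 + 34142} = \sqrt{12989}$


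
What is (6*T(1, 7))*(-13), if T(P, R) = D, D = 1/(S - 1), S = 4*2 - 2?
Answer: -78/5 ≈ -15.600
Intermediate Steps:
S = 6 (S = 8 - 2 = 6)
D = ⅕ (D = 1/(6 - 1) = 1/5 = ⅕ ≈ 0.20000)
T(P, R) = ⅕
(6*T(1, 7))*(-13) = (6*(⅕))*(-13) = (6/5)*(-13) = -78/5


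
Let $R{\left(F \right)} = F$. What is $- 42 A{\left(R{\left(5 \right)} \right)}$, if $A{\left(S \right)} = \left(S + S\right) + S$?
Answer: $-630$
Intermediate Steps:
$A{\left(S \right)} = 3 S$ ($A{\left(S \right)} = 2 S + S = 3 S$)
$- 42 A{\left(R{\left(5 \right)} \right)} = - 42 \cdot 3 \cdot 5 = \left(-42\right) 15 = -630$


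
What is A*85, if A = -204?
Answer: -17340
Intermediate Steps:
A*85 = -204*85 = -17340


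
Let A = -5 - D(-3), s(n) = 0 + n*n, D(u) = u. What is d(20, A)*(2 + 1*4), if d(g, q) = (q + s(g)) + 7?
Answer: 2430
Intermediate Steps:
s(n) = n² (s(n) = 0 + n² = n²)
A = -2 (A = -5 - 1*(-3) = -5 + 3 = -2)
d(g, q) = 7 + q + g² (d(g, q) = (q + g²) + 7 = 7 + q + g²)
d(20, A)*(2 + 1*4) = (7 - 2 + 20²)*(2 + 1*4) = (7 - 2 + 400)*(2 + 4) = 405*6 = 2430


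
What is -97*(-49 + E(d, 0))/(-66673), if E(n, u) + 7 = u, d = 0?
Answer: -5432/66673 ≈ -0.081472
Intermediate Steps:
E(n, u) = -7 + u
-97*(-49 + E(d, 0))/(-66673) = -97*(-49 + (-7 + 0))/(-66673) = -97*(-49 - 7)*(-1/66673) = -97*(-56)*(-1/66673) = 5432*(-1/66673) = -5432/66673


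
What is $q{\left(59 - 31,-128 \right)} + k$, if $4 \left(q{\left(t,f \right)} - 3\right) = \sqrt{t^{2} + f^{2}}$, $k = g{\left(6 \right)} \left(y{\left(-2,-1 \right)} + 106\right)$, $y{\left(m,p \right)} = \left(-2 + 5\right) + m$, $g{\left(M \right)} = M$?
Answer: $645 + \sqrt{1073} \approx 677.76$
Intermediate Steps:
$y{\left(m,p \right)} = 3 + m$
$k = 642$ ($k = 6 \left(\left(3 - 2\right) + 106\right) = 6 \left(1 + 106\right) = 6 \cdot 107 = 642$)
$q{\left(t,f \right)} = 3 + \frac{\sqrt{f^{2} + t^{2}}}{4}$ ($q{\left(t,f \right)} = 3 + \frac{\sqrt{t^{2} + f^{2}}}{4} = 3 + \frac{\sqrt{f^{2} + t^{2}}}{4}$)
$q{\left(59 - 31,-128 \right)} + k = \left(3 + \frac{\sqrt{\left(-128\right)^{2} + \left(59 - 31\right)^{2}}}{4}\right) + 642 = \left(3 + \frac{\sqrt{16384 + 28^{2}}}{4}\right) + 642 = \left(3 + \frac{\sqrt{16384 + 784}}{4}\right) + 642 = \left(3 + \frac{\sqrt{17168}}{4}\right) + 642 = \left(3 + \frac{4 \sqrt{1073}}{4}\right) + 642 = \left(3 + \sqrt{1073}\right) + 642 = 645 + \sqrt{1073}$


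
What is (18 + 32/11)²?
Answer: 52900/121 ≈ 437.19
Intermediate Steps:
(18 + 32/11)² = (230/11)² = 52900/121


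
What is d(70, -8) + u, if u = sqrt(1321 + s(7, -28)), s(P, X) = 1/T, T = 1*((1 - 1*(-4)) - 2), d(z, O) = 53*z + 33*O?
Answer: 3446 + 2*sqrt(2973)/3 ≈ 3482.4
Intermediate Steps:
d(z, O) = 33*O + 53*z
T = 3 (T = 1*((1 + 4) - 2) = 1*(5 - 2) = 1*3 = 3)
s(P, X) = 1/3
u = 2*sqrt(2973)/3 (u = sqrt(1321 + 1/3) = sqrt(3964/3) = 2*sqrt(2973)/3 ≈ 36.350)
d(70, -8) + u = (33*(-8) + 53*70) + 2*sqrt(2973)/3 = (-264 + 3710) + 2*sqrt(2973)/3 = 3446 + 2*sqrt(2973)/3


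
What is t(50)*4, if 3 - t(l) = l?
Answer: -188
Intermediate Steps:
t(l) = 3 - l
t(50)*4 = (3 - 1*50)*4 = (3 - 50)*4 = -47*4 = -188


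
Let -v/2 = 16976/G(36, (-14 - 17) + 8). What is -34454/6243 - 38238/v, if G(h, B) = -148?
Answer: -4562539705/26495292 ≈ -172.20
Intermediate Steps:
v = 8488/37 (v = -33952/(-148) = -33952*(-1)/148 = -2*(-4244/37) = 8488/37 ≈ 229.41)
-34454/6243 - 38238/v = -34454/6243 - 38238/8488/37 = -34454*1/6243 - 38238*37/8488 = -34454/6243 - 707403/4244 = -4562539705/26495292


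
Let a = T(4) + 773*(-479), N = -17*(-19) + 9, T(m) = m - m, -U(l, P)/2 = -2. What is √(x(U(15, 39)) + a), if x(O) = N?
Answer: I*√369935 ≈ 608.22*I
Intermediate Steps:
U(l, P) = 4 (U(l, P) = -2*(-2) = 4)
T(m) = 0
N = 332 (N = 323 + 9 = 332)
x(O) = 332
a = -370267 (a = 0 + 773*(-479) = 0 - 370267 = -370267)
√(x(U(15, 39)) + a) = √(332 - 370267) = √(-369935) = I*√369935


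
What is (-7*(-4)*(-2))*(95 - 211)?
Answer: 6496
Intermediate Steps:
(-7*(-4)*(-2))*(95 - 211) = (28*(-2))*(-116) = -56*(-116) = 6496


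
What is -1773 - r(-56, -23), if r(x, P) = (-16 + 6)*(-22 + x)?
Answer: -2553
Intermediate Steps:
r(x, P) = 220 - 10*x (r(x, P) = -10*(-22 + x) = 220 - 10*x)
-1773 - r(-56, -23) = -1773 - (220 - 10*(-56)) = -1773 - (220 + 560) = -1773 - 1*780 = -1773 - 780 = -2553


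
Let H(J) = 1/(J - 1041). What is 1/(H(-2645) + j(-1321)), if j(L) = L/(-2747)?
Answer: 10125442/4866459 ≈ 2.0807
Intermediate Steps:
j(L) = -L/2747 (j(L) = L*(-1/2747) = -L/2747)
H(J) = 1/(-1041 + J)
1/(H(-2645) + j(-1321)) = 1/(1/(-1041 - 2645) - 1/2747*(-1321)) = 1/(1/(-3686) + 1321/2747) = 1/(-1/3686 + 1321/2747) = 1/(4866459/10125442) = 10125442/4866459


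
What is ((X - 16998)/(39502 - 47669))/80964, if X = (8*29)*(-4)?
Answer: 8963/330616494 ≈ 2.7110e-5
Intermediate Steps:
X = -928 (X = 232*(-4) = -928)
((X - 16998)/(39502 - 47669))/80964 = ((-928 - 16998)/(39502 - 47669))/80964 = -17926/(-8167)*(1/80964) = -17926*(-1/8167)*(1/80964) = (17926/8167)*(1/80964) = 8963/330616494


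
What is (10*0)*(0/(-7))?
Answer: 0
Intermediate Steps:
(10*0)*(0/(-7)) = 0*(0*(-1/7)) = 0*0 = 0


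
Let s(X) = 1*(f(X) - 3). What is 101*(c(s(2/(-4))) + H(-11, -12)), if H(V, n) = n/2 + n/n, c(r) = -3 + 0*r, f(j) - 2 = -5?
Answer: -808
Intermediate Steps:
f(j) = -3 (f(j) = 2 - 5 = -3)
s(X) = -6 (s(X) = 1*(-3 - 3) = 1*(-6) = -6)
c(r) = -3 (c(r) = -3 + 0 = -3)
H(V, n) = 1 + n/2 (H(V, n) = n*(½) + 1 = n/2 + 1 = 1 + n/2)
101*(c(s(2/(-4))) + H(-11, -12)) = 101*(-3 + (1 + (½)*(-12))) = 101*(-3 + (1 - 6)) = 101*(-3 - 5) = 101*(-8) = -808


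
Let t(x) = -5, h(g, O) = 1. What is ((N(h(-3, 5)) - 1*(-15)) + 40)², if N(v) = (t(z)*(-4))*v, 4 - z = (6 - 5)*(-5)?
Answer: 5625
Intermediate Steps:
z = 9 (z = 4 - (6 - 5)*(-5) = 4 - (-5) = 4 - 1*(-5) = 4 + 5 = 9)
N(v) = 20*v (N(v) = (-5*(-4))*v = 20*v)
((N(h(-3, 5)) - 1*(-15)) + 40)² = ((20*1 - 1*(-15)) + 40)² = ((20 + 15) + 40)² = (35 + 40)² = 75² = 5625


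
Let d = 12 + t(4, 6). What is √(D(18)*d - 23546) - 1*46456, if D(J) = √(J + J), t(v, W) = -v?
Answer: -46456 + I*√23498 ≈ -46456.0 + 153.29*I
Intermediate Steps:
D(J) = √2*√J (D(J) = √(2*J) = √2*√J)
d = 8 (d = 12 - 1*4 = 12 - 4 = 8)
√(D(18)*d - 23546) - 1*46456 = √((√2*√18)*8 - 23546) - 1*46456 = √((√2*(3*√2))*8 - 23546) - 46456 = √(6*8 - 23546) - 46456 = √(48 - 23546) - 46456 = √(-23498) - 46456 = I*√23498 - 46456 = -46456 + I*√23498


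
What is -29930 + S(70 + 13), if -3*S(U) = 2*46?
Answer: -89882/3 ≈ -29961.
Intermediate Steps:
S(U) = -92/3 (S(U) = -2*46/3 = -1/3*92 = -92/3)
-29930 + S(70 + 13) = -29930 - 92/3 = -89882/3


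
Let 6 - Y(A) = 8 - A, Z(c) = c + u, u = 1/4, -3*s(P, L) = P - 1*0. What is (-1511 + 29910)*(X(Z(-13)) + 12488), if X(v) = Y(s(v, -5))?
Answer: 1418842439/4 ≈ 3.5471e+8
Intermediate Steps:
s(P, L) = -P/3 (s(P, L) = -(P - 1*0)/3 = -(P + 0)/3 = -P/3)
u = ¼ ≈ 0.25000
Z(c) = ¼ + c (Z(c) = c + ¼ = ¼ + c)
Y(A) = -2 + A (Y(A) = 6 - (8 - A) = 6 + (-8 + A) = -2 + A)
X(v) = -2 - v/3
(-1511 + 29910)*(X(Z(-13)) + 12488) = (-1511 + 29910)*((-2 - (¼ - 13)/3) + 12488) = 28399*((-2 - ⅓*(-51/4)) + 12488) = 28399*((-2 + 17/4) + 12488) = 28399*(9/4 + 12488) = 28399*(49961/4) = 1418842439/4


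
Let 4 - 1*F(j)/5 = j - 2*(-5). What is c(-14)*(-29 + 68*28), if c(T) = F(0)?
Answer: -56250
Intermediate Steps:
F(j) = -30 - 5*j (F(j) = 20 - 5*(j - 2*(-5)) = 20 - 5*(j + 10) = 20 - 5*(10 + j) = 20 + (-50 - 5*j) = -30 - 5*j)
c(T) = -30 (c(T) = -30 - 5*0 = -30 + 0 = -30)
c(-14)*(-29 + 68*28) = -30*(-29 + 68*28) = -30*(-29 + 1904) = -30*1875 = -56250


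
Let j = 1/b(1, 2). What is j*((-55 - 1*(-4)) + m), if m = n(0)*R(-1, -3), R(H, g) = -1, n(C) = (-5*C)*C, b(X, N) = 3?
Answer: -17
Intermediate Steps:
n(C) = -5*C²
j = ⅓ (j = 1/3 = ⅓ ≈ 0.33333)
m = 0 (m = -5*0²*(-1) = -5*0*(-1) = 0*(-1) = 0)
j*((-55 - 1*(-4)) + m) = ((-55 - 1*(-4)) + 0)/3 = ((-55 + 4) + 0)/3 = (-51 + 0)/3 = (⅓)*(-51) = -17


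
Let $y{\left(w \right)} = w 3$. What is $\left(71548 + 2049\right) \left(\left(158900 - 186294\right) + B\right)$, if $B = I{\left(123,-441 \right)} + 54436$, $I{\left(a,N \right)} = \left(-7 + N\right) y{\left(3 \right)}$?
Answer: $1693466970$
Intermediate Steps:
$y{\left(w \right)} = 3 w$
$I{\left(a,N \right)} = -63 + 9 N$ ($I{\left(a,N \right)} = \left(-7 + N\right) 3 \cdot 3 = \left(-7 + N\right) 9 = -63 + 9 N$)
$B = 50404$ ($B = \left(-63 + 9 \left(-441\right)\right) + 54436 = \left(-63 - 3969\right) + 54436 = -4032 + 54436 = 50404$)
$\left(71548 + 2049\right) \left(\left(158900 - 186294\right) + B\right) = \left(71548 + 2049\right) \left(\left(158900 - 186294\right) + 50404\right) = 73597 \left(\left(158900 - 186294\right) + 50404\right) = 73597 \left(-27394 + 50404\right) = 73597 \cdot 23010 = 1693466970$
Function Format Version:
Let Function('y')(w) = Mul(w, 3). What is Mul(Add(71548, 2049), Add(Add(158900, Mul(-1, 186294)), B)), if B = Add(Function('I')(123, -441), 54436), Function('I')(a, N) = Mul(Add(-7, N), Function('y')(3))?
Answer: 1693466970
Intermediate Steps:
Function('y')(w) = Mul(3, w)
Function('I')(a, N) = Add(-63, Mul(9, N)) (Function('I')(a, N) = Mul(Add(-7, N), Mul(3, 3)) = Mul(Add(-7, N), 9) = Add(-63, Mul(9, N)))
B = 50404 (B = Add(Add(-63, Mul(9, -441)), 54436) = Add(Add(-63, -3969), 54436) = Add(-4032, 54436) = 50404)
Mul(Add(71548, 2049), Add(Add(158900, Mul(-1, 186294)), B)) = Mul(Add(71548, 2049), Add(Add(158900, Mul(-1, 186294)), 50404)) = Mul(73597, Add(Add(158900, -186294), 50404)) = Mul(73597, Add(-27394, 50404)) = Mul(73597, 23010) = 1693466970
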